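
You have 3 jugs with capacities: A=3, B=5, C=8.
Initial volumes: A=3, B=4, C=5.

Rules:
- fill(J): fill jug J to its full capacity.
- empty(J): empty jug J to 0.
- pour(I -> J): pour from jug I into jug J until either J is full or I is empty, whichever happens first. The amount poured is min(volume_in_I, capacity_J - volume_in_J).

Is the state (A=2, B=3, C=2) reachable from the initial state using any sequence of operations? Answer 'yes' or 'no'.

Answer: no

Derivation:
BFS explored all 160 reachable states.
Reachable set includes: (0,0,0), (0,0,1), (0,0,2), (0,0,3), (0,0,4), (0,0,5), (0,0,6), (0,0,7), (0,0,8), (0,1,0), (0,1,1), (0,1,2) ...
Target (A=2, B=3, C=2) not in reachable set → no.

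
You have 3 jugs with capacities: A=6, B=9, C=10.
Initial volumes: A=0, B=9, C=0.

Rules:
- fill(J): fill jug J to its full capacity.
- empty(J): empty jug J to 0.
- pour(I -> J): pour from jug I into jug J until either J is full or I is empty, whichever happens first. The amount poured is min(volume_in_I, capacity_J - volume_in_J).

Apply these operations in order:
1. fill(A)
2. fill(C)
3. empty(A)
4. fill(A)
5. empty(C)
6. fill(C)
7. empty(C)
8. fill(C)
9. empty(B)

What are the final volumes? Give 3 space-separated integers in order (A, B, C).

Answer: 6 0 10

Derivation:
Step 1: fill(A) -> (A=6 B=9 C=0)
Step 2: fill(C) -> (A=6 B=9 C=10)
Step 3: empty(A) -> (A=0 B=9 C=10)
Step 4: fill(A) -> (A=6 B=9 C=10)
Step 5: empty(C) -> (A=6 B=9 C=0)
Step 6: fill(C) -> (A=6 B=9 C=10)
Step 7: empty(C) -> (A=6 B=9 C=0)
Step 8: fill(C) -> (A=6 B=9 C=10)
Step 9: empty(B) -> (A=6 B=0 C=10)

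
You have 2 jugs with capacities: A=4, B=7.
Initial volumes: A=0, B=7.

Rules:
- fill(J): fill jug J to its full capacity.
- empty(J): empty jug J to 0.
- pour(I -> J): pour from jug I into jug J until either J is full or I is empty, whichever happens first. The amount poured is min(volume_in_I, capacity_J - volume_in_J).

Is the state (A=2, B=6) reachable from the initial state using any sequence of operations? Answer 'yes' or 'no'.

BFS explored all 22 reachable states.
Reachable set includes: (0,0), (0,1), (0,2), (0,3), (0,4), (0,5), (0,6), (0,7), (1,0), (1,7), (2,0), (2,7) ...
Target (A=2, B=6) not in reachable set → no.

Answer: no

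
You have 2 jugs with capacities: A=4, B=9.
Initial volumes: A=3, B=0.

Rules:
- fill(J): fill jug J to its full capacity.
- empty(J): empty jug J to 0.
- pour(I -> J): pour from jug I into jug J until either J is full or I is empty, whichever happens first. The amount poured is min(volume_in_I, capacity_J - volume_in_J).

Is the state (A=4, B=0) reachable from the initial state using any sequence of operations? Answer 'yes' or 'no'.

Answer: yes

Derivation:
BFS from (A=3, B=0):
  1. fill(A) -> (A=4 B=0)
Target reached → yes.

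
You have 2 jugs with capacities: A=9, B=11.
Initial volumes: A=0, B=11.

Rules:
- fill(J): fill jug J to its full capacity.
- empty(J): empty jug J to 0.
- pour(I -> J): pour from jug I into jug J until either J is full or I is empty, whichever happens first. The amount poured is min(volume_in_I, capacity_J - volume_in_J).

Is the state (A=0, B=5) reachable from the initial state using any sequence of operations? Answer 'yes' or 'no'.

BFS from (A=0, B=11):
  1. fill(A) -> (A=9 B=11)
  2. empty(B) -> (A=9 B=0)
  3. pour(A -> B) -> (A=0 B=9)
  4. fill(A) -> (A=9 B=9)
  5. pour(A -> B) -> (A=7 B=11)
  6. empty(B) -> (A=7 B=0)
  7. pour(A -> B) -> (A=0 B=7)
  8. fill(A) -> (A=9 B=7)
  9. pour(A -> B) -> (A=5 B=11)
  10. empty(B) -> (A=5 B=0)
  11. pour(A -> B) -> (A=0 B=5)
Target reached → yes.

Answer: yes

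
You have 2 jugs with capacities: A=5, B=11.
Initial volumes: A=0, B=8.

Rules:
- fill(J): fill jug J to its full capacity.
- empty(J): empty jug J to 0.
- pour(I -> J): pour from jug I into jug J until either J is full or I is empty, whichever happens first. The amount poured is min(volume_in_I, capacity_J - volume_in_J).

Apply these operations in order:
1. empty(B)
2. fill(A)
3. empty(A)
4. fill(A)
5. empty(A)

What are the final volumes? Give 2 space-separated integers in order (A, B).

Step 1: empty(B) -> (A=0 B=0)
Step 2: fill(A) -> (A=5 B=0)
Step 3: empty(A) -> (A=0 B=0)
Step 4: fill(A) -> (A=5 B=0)
Step 5: empty(A) -> (A=0 B=0)

Answer: 0 0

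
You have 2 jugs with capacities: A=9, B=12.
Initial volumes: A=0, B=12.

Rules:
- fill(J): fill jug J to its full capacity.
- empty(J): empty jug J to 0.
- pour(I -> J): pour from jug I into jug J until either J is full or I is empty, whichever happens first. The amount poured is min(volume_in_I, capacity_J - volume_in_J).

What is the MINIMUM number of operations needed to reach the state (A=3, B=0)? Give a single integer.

BFS from (A=0, B=12). One shortest path:
  1. pour(B -> A) -> (A=9 B=3)
  2. empty(A) -> (A=0 B=3)
  3. pour(B -> A) -> (A=3 B=0)
Reached target in 3 moves.

Answer: 3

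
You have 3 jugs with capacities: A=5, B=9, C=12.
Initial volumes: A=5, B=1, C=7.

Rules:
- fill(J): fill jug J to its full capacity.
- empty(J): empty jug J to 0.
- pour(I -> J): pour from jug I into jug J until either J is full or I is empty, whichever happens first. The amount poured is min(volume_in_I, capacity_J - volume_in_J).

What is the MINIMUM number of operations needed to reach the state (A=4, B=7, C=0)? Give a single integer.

Answer: 6

Derivation:
BFS from (A=5, B=1, C=7). One shortest path:
  1. empty(A) -> (A=0 B=1 C=7)
  2. fill(B) -> (A=0 B=9 C=7)
  3. pour(B -> A) -> (A=5 B=4 C=7)
  4. empty(A) -> (A=0 B=4 C=7)
  5. pour(B -> A) -> (A=4 B=0 C=7)
  6. pour(C -> B) -> (A=4 B=7 C=0)
Reached target in 6 moves.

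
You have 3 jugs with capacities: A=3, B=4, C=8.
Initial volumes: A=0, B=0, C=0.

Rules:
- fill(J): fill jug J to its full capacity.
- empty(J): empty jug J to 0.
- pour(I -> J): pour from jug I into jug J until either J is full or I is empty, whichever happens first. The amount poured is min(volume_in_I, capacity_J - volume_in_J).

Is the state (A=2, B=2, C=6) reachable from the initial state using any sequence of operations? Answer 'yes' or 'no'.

BFS explored all 138 reachable states.
Reachable set includes: (0,0,0), (0,0,1), (0,0,2), (0,0,3), (0,0,4), (0,0,5), (0,0,6), (0,0,7), (0,0,8), (0,1,0), (0,1,1), (0,1,2) ...
Target (A=2, B=2, C=6) not in reachable set → no.

Answer: no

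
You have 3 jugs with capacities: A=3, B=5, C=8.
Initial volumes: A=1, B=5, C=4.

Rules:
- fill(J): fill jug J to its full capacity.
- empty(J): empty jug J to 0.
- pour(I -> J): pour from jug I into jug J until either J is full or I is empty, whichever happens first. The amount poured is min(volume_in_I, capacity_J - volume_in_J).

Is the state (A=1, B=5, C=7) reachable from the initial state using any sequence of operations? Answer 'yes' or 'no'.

BFS from (A=1, B=5, C=4):
  1. empty(B) -> (A=1 B=0 C=4)
  2. pour(C -> B) -> (A=1 B=4 C=0)
  3. fill(C) -> (A=1 B=4 C=8)
  4. pour(C -> B) -> (A=1 B=5 C=7)
Target reached → yes.

Answer: yes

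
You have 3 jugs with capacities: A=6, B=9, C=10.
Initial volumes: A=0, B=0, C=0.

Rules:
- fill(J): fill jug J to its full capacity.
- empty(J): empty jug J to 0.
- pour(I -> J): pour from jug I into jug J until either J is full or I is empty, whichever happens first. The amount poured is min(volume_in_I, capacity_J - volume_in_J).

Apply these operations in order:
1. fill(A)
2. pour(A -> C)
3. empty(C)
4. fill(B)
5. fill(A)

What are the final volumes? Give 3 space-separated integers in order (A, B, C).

Step 1: fill(A) -> (A=6 B=0 C=0)
Step 2: pour(A -> C) -> (A=0 B=0 C=6)
Step 3: empty(C) -> (A=0 B=0 C=0)
Step 4: fill(B) -> (A=0 B=9 C=0)
Step 5: fill(A) -> (A=6 B=9 C=0)

Answer: 6 9 0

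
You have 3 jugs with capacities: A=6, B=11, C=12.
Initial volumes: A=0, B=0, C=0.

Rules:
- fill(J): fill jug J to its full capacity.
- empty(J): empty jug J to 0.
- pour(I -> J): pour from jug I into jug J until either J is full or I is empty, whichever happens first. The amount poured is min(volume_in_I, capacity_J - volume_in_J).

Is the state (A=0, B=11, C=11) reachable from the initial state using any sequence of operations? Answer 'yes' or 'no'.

BFS from (A=0, B=0, C=0):
  1. fill(B) -> (A=0 B=11 C=0)
  2. pour(B -> C) -> (A=0 B=0 C=11)
  3. fill(B) -> (A=0 B=11 C=11)
Target reached → yes.

Answer: yes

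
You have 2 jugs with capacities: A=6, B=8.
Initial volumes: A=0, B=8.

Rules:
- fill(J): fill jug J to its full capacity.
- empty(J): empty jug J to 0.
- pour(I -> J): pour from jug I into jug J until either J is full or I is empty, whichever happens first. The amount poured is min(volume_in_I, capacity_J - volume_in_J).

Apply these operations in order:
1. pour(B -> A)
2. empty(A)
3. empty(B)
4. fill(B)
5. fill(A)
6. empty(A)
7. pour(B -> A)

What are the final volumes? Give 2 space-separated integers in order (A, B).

Answer: 6 2

Derivation:
Step 1: pour(B -> A) -> (A=6 B=2)
Step 2: empty(A) -> (A=0 B=2)
Step 3: empty(B) -> (A=0 B=0)
Step 4: fill(B) -> (A=0 B=8)
Step 5: fill(A) -> (A=6 B=8)
Step 6: empty(A) -> (A=0 B=8)
Step 7: pour(B -> A) -> (A=6 B=2)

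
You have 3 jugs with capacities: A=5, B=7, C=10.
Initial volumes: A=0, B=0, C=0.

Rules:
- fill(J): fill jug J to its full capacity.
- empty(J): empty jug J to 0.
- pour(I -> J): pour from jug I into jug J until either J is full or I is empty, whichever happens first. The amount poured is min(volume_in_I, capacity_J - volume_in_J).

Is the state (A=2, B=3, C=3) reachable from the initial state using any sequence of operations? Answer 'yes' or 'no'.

BFS explored all 312 reachable states.
Reachable set includes: (0,0,0), (0,0,1), (0,0,2), (0,0,3), (0,0,4), (0,0,5), (0,0,6), (0,0,7), (0,0,8), (0,0,9), (0,0,10), (0,1,0) ...
Target (A=2, B=3, C=3) not in reachable set → no.

Answer: no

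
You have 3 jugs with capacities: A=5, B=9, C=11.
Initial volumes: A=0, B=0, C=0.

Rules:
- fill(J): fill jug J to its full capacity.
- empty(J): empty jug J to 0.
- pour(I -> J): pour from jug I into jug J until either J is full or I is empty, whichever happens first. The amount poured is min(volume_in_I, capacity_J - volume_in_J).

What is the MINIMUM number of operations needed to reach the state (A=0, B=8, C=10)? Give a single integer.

Answer: 7

Derivation:
BFS from (A=0, B=0, C=0). One shortest path:
  1. fill(B) -> (A=0 B=9 C=0)
  2. pour(B -> A) -> (A=5 B=4 C=0)
  3. pour(A -> C) -> (A=0 B=4 C=5)
  4. pour(B -> A) -> (A=4 B=0 C=5)
  5. fill(B) -> (A=4 B=9 C=5)
  6. pour(B -> A) -> (A=5 B=8 C=5)
  7. pour(A -> C) -> (A=0 B=8 C=10)
Reached target in 7 moves.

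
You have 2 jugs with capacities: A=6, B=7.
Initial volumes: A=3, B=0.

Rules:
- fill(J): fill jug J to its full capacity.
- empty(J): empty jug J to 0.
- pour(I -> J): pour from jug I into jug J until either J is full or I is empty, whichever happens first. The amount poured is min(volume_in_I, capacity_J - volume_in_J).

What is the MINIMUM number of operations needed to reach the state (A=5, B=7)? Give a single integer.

Answer: 4

Derivation:
BFS from (A=3, B=0). One shortest path:
  1. fill(A) -> (A=6 B=0)
  2. pour(A -> B) -> (A=0 B=6)
  3. fill(A) -> (A=6 B=6)
  4. pour(A -> B) -> (A=5 B=7)
Reached target in 4 moves.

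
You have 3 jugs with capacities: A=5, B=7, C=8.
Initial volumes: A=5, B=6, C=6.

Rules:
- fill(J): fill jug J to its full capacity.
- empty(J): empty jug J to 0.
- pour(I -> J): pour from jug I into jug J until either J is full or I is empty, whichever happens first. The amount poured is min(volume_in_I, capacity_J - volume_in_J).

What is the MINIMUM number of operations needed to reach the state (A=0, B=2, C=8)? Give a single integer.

Answer: 4

Derivation:
BFS from (A=5, B=6, C=6). One shortest path:
  1. pour(A -> B) -> (A=4 B=7 C=6)
  2. empty(B) -> (A=4 B=0 C=6)
  3. pour(A -> B) -> (A=0 B=4 C=6)
  4. pour(B -> C) -> (A=0 B=2 C=8)
Reached target in 4 moves.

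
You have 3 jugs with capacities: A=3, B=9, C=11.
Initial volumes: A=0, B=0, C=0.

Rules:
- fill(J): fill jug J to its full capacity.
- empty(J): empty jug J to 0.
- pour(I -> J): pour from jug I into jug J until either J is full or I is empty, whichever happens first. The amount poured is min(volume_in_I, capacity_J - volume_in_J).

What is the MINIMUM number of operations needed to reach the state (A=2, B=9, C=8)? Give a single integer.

Answer: 7

Derivation:
BFS from (A=0, B=0, C=0). One shortest path:
  1. fill(C) -> (A=0 B=0 C=11)
  2. pour(C -> A) -> (A=3 B=0 C=8)
  3. empty(A) -> (A=0 B=0 C=8)
  4. pour(C -> B) -> (A=0 B=8 C=0)
  5. fill(C) -> (A=0 B=8 C=11)
  6. pour(C -> A) -> (A=3 B=8 C=8)
  7. pour(A -> B) -> (A=2 B=9 C=8)
Reached target in 7 moves.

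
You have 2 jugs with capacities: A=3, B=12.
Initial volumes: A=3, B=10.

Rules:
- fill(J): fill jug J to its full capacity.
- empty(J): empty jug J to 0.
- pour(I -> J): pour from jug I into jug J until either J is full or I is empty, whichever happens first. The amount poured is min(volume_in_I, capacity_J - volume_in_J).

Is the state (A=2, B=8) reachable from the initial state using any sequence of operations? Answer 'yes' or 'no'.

BFS explored all 20 reachable states.
Reachable set includes: (0,0), (0,1), (0,3), (0,4), (0,6), (0,7), (0,9), (0,10), (0,12), (1,0), (1,12), (3,0) ...
Target (A=2, B=8) not in reachable set → no.

Answer: no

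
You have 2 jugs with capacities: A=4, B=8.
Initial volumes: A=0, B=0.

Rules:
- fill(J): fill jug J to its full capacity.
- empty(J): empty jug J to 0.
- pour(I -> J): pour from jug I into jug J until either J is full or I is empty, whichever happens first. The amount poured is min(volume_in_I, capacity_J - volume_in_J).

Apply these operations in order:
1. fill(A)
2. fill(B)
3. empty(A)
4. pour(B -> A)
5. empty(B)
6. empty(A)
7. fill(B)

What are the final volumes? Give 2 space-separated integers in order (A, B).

Answer: 0 8

Derivation:
Step 1: fill(A) -> (A=4 B=0)
Step 2: fill(B) -> (A=4 B=8)
Step 3: empty(A) -> (A=0 B=8)
Step 4: pour(B -> A) -> (A=4 B=4)
Step 5: empty(B) -> (A=4 B=0)
Step 6: empty(A) -> (A=0 B=0)
Step 7: fill(B) -> (A=0 B=8)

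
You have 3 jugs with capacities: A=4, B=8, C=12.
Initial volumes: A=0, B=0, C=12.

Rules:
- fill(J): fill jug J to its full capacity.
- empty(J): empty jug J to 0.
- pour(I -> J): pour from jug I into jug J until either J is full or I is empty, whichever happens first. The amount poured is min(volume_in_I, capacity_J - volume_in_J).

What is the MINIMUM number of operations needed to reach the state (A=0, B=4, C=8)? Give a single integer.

BFS from (A=0, B=0, C=12). One shortest path:
  1. pour(C -> A) -> (A=4 B=0 C=8)
  2. pour(A -> B) -> (A=0 B=4 C=8)
Reached target in 2 moves.

Answer: 2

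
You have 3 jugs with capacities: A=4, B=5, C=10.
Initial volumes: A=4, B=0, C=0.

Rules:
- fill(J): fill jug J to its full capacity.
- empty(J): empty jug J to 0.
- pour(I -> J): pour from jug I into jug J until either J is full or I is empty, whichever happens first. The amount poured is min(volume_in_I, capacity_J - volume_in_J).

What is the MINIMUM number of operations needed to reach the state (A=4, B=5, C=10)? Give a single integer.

Answer: 2

Derivation:
BFS from (A=4, B=0, C=0). One shortest path:
  1. fill(B) -> (A=4 B=5 C=0)
  2. fill(C) -> (A=4 B=5 C=10)
Reached target in 2 moves.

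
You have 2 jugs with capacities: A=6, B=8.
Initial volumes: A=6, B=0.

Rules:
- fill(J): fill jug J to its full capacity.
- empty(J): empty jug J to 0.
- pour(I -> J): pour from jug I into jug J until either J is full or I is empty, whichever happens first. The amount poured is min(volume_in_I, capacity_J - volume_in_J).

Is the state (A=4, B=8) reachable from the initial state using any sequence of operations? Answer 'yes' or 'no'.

Answer: yes

Derivation:
BFS from (A=6, B=0):
  1. pour(A -> B) -> (A=0 B=6)
  2. fill(A) -> (A=6 B=6)
  3. pour(A -> B) -> (A=4 B=8)
Target reached → yes.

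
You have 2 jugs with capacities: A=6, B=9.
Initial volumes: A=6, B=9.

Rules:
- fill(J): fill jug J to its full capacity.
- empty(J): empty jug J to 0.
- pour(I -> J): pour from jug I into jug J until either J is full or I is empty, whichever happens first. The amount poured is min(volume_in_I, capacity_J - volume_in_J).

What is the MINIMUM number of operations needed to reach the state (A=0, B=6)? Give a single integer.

BFS from (A=6, B=9). One shortest path:
  1. empty(B) -> (A=6 B=0)
  2. pour(A -> B) -> (A=0 B=6)
Reached target in 2 moves.

Answer: 2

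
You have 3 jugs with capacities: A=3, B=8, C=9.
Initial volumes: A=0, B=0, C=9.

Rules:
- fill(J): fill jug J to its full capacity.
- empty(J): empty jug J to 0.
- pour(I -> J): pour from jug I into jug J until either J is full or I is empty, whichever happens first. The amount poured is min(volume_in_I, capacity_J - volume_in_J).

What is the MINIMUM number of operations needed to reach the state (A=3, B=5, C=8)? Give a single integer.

BFS from (A=0, B=0, C=9). One shortest path:
  1. fill(B) -> (A=0 B=8 C=9)
  2. empty(C) -> (A=0 B=8 C=0)
  3. pour(B -> C) -> (A=0 B=0 C=8)
  4. fill(B) -> (A=0 B=8 C=8)
  5. pour(B -> A) -> (A=3 B=5 C=8)
Reached target in 5 moves.

Answer: 5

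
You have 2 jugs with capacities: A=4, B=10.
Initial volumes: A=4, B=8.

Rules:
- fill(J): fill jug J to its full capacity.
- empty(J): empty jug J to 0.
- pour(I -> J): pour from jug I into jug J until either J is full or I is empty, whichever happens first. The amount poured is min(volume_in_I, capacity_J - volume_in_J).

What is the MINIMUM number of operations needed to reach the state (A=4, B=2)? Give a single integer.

BFS from (A=4, B=8). One shortest path:
  1. pour(A -> B) -> (A=2 B=10)
  2. empty(B) -> (A=2 B=0)
  3. pour(A -> B) -> (A=0 B=2)
  4. fill(A) -> (A=4 B=2)
Reached target in 4 moves.

Answer: 4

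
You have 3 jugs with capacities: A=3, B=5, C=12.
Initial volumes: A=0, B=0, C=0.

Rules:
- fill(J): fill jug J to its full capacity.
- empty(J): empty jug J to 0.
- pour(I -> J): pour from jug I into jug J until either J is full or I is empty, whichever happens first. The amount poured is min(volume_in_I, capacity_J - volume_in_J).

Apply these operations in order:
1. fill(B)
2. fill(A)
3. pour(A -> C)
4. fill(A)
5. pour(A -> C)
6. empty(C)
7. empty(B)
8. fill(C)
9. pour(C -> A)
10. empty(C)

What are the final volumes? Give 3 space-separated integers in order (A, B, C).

Answer: 3 0 0

Derivation:
Step 1: fill(B) -> (A=0 B=5 C=0)
Step 2: fill(A) -> (A=3 B=5 C=0)
Step 3: pour(A -> C) -> (A=0 B=5 C=3)
Step 4: fill(A) -> (A=3 B=5 C=3)
Step 5: pour(A -> C) -> (A=0 B=5 C=6)
Step 6: empty(C) -> (A=0 B=5 C=0)
Step 7: empty(B) -> (A=0 B=0 C=0)
Step 8: fill(C) -> (A=0 B=0 C=12)
Step 9: pour(C -> A) -> (A=3 B=0 C=9)
Step 10: empty(C) -> (A=3 B=0 C=0)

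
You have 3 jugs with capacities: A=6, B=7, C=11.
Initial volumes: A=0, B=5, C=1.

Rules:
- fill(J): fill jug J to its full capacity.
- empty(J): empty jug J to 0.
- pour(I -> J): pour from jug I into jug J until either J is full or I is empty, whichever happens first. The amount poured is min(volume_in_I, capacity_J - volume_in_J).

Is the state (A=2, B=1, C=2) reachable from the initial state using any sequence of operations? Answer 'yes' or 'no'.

BFS explored all 372 reachable states.
Reachable set includes: (0,0,0), (0,0,1), (0,0,2), (0,0,3), (0,0,4), (0,0,5), (0,0,6), (0,0,7), (0,0,8), (0,0,9), (0,0,10), (0,0,11) ...
Target (A=2, B=1, C=2) not in reachable set → no.

Answer: no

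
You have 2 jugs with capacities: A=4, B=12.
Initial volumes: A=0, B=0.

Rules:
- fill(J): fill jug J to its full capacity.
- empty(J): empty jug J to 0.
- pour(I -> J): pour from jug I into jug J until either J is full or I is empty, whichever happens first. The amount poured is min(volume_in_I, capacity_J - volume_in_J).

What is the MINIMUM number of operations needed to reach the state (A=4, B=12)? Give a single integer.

Answer: 2

Derivation:
BFS from (A=0, B=0). One shortest path:
  1. fill(A) -> (A=4 B=0)
  2. fill(B) -> (A=4 B=12)
Reached target in 2 moves.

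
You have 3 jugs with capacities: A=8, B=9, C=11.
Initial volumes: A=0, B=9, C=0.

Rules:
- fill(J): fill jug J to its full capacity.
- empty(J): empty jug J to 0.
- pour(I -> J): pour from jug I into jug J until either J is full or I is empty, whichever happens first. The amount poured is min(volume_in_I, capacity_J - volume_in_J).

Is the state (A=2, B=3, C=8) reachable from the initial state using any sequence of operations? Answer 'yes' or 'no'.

BFS explored all 520 reachable states.
Reachable set includes: (0,0,0), (0,0,1), (0,0,2), (0,0,3), (0,0,4), (0,0,5), (0,0,6), (0,0,7), (0,0,8), (0,0,9), (0,0,10), (0,0,11) ...
Target (A=2, B=3, C=8) not in reachable set → no.

Answer: no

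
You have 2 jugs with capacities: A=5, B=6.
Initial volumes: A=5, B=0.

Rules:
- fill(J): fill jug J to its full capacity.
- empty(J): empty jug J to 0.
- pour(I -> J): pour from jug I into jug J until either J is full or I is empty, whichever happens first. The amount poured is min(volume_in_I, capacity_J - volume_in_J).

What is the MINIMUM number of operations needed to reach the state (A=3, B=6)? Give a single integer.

BFS from (A=5, B=0). One shortest path:
  1. pour(A -> B) -> (A=0 B=5)
  2. fill(A) -> (A=5 B=5)
  3. pour(A -> B) -> (A=4 B=6)
  4. empty(B) -> (A=4 B=0)
  5. pour(A -> B) -> (A=0 B=4)
  6. fill(A) -> (A=5 B=4)
  7. pour(A -> B) -> (A=3 B=6)
Reached target in 7 moves.

Answer: 7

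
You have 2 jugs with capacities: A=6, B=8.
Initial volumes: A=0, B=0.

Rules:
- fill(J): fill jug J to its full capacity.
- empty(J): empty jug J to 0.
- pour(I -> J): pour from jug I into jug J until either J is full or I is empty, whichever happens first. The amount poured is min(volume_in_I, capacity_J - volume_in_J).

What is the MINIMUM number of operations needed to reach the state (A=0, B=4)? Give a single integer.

BFS from (A=0, B=0). One shortest path:
  1. fill(A) -> (A=6 B=0)
  2. pour(A -> B) -> (A=0 B=6)
  3. fill(A) -> (A=6 B=6)
  4. pour(A -> B) -> (A=4 B=8)
  5. empty(B) -> (A=4 B=0)
  6. pour(A -> B) -> (A=0 B=4)
Reached target in 6 moves.

Answer: 6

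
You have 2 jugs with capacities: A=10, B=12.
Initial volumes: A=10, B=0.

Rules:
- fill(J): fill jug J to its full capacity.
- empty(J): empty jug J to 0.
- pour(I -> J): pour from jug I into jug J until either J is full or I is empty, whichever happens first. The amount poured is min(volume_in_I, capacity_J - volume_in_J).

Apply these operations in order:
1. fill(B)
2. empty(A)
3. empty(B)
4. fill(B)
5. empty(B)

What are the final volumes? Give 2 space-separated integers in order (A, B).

Answer: 0 0

Derivation:
Step 1: fill(B) -> (A=10 B=12)
Step 2: empty(A) -> (A=0 B=12)
Step 3: empty(B) -> (A=0 B=0)
Step 4: fill(B) -> (A=0 B=12)
Step 5: empty(B) -> (A=0 B=0)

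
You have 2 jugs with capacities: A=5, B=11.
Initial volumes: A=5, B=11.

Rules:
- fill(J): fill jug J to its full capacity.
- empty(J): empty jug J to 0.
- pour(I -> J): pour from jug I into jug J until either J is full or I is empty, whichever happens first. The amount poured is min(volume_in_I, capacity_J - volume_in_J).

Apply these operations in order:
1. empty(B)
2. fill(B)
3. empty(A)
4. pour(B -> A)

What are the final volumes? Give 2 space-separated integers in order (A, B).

Answer: 5 6

Derivation:
Step 1: empty(B) -> (A=5 B=0)
Step 2: fill(B) -> (A=5 B=11)
Step 3: empty(A) -> (A=0 B=11)
Step 4: pour(B -> A) -> (A=5 B=6)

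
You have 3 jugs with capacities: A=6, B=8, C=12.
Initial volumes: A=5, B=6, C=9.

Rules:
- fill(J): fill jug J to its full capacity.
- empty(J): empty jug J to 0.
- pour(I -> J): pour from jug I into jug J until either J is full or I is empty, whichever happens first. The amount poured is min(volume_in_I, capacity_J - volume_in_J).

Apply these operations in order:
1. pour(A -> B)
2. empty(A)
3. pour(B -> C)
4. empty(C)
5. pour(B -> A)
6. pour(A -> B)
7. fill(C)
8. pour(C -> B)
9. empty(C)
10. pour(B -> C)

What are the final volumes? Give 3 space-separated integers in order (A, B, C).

Step 1: pour(A -> B) -> (A=3 B=8 C=9)
Step 2: empty(A) -> (A=0 B=8 C=9)
Step 3: pour(B -> C) -> (A=0 B=5 C=12)
Step 4: empty(C) -> (A=0 B=5 C=0)
Step 5: pour(B -> A) -> (A=5 B=0 C=0)
Step 6: pour(A -> B) -> (A=0 B=5 C=0)
Step 7: fill(C) -> (A=0 B=5 C=12)
Step 8: pour(C -> B) -> (A=0 B=8 C=9)
Step 9: empty(C) -> (A=0 B=8 C=0)
Step 10: pour(B -> C) -> (A=0 B=0 C=8)

Answer: 0 0 8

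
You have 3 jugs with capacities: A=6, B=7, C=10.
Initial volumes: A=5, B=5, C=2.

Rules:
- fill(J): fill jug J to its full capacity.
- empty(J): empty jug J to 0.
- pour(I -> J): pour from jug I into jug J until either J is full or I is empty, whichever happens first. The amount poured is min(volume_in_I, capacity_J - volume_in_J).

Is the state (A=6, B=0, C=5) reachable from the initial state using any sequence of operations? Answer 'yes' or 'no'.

BFS from (A=5, B=5, C=2):
  1. fill(A) -> (A=6 B=5 C=2)
  2. empty(C) -> (A=6 B=5 C=0)
  3. pour(B -> C) -> (A=6 B=0 C=5)
Target reached → yes.

Answer: yes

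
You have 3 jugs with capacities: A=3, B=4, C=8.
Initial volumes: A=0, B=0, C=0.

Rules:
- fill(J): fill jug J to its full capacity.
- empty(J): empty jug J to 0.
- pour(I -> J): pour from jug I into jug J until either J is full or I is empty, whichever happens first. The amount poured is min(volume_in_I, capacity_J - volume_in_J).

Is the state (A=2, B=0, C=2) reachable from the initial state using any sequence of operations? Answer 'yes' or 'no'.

BFS from (A=0, B=0, C=0):
  1. fill(C) -> (A=0 B=0 C=8)
  2. pour(C -> A) -> (A=3 B=0 C=5)
  3. pour(A -> B) -> (A=0 B=3 C=5)
  4. pour(C -> A) -> (A=3 B=3 C=2)
  5. pour(A -> B) -> (A=2 B=4 C=2)
  6. empty(B) -> (A=2 B=0 C=2)
Target reached → yes.

Answer: yes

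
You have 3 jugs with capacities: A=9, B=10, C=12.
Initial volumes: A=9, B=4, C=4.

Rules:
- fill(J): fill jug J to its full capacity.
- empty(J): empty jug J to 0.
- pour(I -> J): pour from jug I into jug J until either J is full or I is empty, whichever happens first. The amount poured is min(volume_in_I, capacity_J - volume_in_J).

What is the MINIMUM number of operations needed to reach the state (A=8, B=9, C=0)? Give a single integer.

Answer: 3

Derivation:
BFS from (A=9, B=4, C=4). One shortest path:
  1. pour(B -> C) -> (A=9 B=0 C=8)
  2. pour(A -> B) -> (A=0 B=9 C=8)
  3. pour(C -> A) -> (A=8 B=9 C=0)
Reached target in 3 moves.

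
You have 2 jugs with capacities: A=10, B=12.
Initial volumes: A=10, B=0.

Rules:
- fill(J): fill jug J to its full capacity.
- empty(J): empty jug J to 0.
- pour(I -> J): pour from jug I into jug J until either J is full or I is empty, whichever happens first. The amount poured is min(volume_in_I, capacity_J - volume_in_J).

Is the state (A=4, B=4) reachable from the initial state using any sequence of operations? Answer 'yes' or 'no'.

Answer: no

Derivation:
BFS explored all 22 reachable states.
Reachable set includes: (0,0), (0,2), (0,4), (0,6), (0,8), (0,10), (0,12), (2,0), (2,12), (4,0), (4,12), (6,0) ...
Target (A=4, B=4) not in reachable set → no.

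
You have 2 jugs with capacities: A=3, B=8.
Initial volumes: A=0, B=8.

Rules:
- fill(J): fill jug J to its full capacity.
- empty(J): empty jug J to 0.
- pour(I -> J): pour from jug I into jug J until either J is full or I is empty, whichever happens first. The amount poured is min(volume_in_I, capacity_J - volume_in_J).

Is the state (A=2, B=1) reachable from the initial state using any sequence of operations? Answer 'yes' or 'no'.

BFS explored all 22 reachable states.
Reachable set includes: (0,0), (0,1), (0,2), (0,3), (0,4), (0,5), (0,6), (0,7), (0,8), (1,0), (1,8), (2,0) ...
Target (A=2, B=1) not in reachable set → no.

Answer: no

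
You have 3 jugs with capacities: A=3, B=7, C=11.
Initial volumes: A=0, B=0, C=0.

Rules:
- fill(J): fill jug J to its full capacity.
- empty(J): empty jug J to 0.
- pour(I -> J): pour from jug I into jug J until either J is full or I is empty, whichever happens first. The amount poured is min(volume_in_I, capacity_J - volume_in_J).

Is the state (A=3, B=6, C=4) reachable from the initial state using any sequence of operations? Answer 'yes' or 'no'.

Answer: yes

Derivation:
BFS from (A=0, B=0, C=0):
  1. fill(A) -> (A=3 B=0 C=0)
  2. fill(B) -> (A=3 B=7 C=0)
  3. pour(B -> C) -> (A=3 B=0 C=7)
  4. pour(A -> B) -> (A=0 B=3 C=7)
  5. fill(A) -> (A=3 B=3 C=7)
  6. pour(A -> B) -> (A=0 B=6 C=7)
  7. pour(C -> A) -> (A=3 B=6 C=4)
Target reached → yes.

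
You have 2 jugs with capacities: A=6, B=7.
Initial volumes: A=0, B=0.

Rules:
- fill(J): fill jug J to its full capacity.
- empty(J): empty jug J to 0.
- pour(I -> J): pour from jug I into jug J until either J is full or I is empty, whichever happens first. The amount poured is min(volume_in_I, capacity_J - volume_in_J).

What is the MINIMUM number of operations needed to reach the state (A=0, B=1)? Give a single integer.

Answer: 3

Derivation:
BFS from (A=0, B=0). One shortest path:
  1. fill(B) -> (A=0 B=7)
  2. pour(B -> A) -> (A=6 B=1)
  3. empty(A) -> (A=0 B=1)
Reached target in 3 moves.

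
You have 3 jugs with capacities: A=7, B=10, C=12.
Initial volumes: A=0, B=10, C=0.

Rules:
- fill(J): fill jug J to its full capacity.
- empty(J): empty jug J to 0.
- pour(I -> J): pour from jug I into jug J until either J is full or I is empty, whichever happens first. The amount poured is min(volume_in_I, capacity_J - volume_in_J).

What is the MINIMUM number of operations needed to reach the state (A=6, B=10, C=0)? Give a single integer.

Answer: 8

Derivation:
BFS from (A=0, B=10, C=0). One shortest path:
  1. pour(B -> A) -> (A=7 B=3 C=0)
  2. empty(A) -> (A=0 B=3 C=0)
  3. pour(B -> A) -> (A=3 B=0 C=0)
  4. fill(B) -> (A=3 B=10 C=0)
  5. pour(B -> A) -> (A=7 B=6 C=0)
  6. empty(A) -> (A=0 B=6 C=0)
  7. pour(B -> A) -> (A=6 B=0 C=0)
  8. fill(B) -> (A=6 B=10 C=0)
Reached target in 8 moves.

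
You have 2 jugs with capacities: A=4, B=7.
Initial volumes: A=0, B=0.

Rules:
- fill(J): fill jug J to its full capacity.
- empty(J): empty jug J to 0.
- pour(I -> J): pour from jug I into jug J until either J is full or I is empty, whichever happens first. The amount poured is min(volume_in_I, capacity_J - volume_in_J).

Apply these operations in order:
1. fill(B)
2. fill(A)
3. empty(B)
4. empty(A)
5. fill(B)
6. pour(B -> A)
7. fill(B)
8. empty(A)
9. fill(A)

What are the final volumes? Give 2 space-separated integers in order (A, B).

Step 1: fill(B) -> (A=0 B=7)
Step 2: fill(A) -> (A=4 B=7)
Step 3: empty(B) -> (A=4 B=0)
Step 4: empty(A) -> (A=0 B=0)
Step 5: fill(B) -> (A=0 B=7)
Step 6: pour(B -> A) -> (A=4 B=3)
Step 7: fill(B) -> (A=4 B=7)
Step 8: empty(A) -> (A=0 B=7)
Step 9: fill(A) -> (A=4 B=7)

Answer: 4 7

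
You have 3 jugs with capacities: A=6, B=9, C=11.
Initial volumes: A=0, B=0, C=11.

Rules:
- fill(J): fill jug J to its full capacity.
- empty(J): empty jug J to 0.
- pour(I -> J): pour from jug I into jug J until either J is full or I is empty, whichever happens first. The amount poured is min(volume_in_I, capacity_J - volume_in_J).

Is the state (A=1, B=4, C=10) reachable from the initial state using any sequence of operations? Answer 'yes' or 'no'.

BFS explored all 440 reachable states.
Reachable set includes: (0,0,0), (0,0,1), (0,0,2), (0,0,3), (0,0,4), (0,0,5), (0,0,6), (0,0,7), (0,0,8), (0,0,9), (0,0,10), (0,0,11) ...
Target (A=1, B=4, C=10) not in reachable set → no.

Answer: no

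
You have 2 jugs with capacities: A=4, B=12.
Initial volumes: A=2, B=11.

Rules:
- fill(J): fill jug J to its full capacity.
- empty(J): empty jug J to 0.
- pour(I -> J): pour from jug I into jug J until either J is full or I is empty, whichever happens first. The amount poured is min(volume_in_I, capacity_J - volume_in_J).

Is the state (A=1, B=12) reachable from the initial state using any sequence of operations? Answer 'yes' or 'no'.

Answer: yes

Derivation:
BFS from (A=2, B=11):
  1. pour(A -> B) -> (A=1 B=12)
Target reached → yes.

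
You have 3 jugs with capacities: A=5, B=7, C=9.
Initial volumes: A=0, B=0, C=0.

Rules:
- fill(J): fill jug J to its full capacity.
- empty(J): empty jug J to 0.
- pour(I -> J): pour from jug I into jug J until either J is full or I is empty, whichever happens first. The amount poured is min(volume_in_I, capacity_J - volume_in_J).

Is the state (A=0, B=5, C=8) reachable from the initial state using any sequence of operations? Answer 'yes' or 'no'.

BFS from (A=0, B=0, C=0):
  1. fill(C) -> (A=0 B=0 C=9)
  2. pour(C -> A) -> (A=5 B=0 C=4)
  3. empty(A) -> (A=0 B=0 C=4)
  4. pour(C -> A) -> (A=4 B=0 C=0)
  5. fill(C) -> (A=4 B=0 C=9)
  6. pour(C -> A) -> (A=5 B=0 C=8)
  7. pour(A -> B) -> (A=0 B=5 C=8)
Target reached → yes.

Answer: yes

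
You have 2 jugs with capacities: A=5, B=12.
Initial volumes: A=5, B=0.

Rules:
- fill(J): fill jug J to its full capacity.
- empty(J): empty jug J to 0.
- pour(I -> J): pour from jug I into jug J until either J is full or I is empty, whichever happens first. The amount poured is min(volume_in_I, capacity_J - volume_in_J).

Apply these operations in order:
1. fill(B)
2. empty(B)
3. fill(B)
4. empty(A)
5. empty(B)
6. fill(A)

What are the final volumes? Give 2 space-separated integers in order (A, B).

Answer: 5 0

Derivation:
Step 1: fill(B) -> (A=5 B=12)
Step 2: empty(B) -> (A=5 B=0)
Step 3: fill(B) -> (A=5 B=12)
Step 4: empty(A) -> (A=0 B=12)
Step 5: empty(B) -> (A=0 B=0)
Step 6: fill(A) -> (A=5 B=0)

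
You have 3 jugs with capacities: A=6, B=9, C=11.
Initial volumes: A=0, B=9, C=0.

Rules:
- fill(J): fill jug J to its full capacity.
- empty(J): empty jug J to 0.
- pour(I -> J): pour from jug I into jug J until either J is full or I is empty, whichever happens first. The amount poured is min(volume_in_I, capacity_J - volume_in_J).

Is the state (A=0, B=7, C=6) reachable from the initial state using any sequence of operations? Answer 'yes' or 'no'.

Answer: yes

Derivation:
BFS from (A=0, B=9, C=0):
  1. fill(A) -> (A=6 B=9 C=0)
  2. pour(B -> C) -> (A=6 B=0 C=9)
  3. fill(B) -> (A=6 B=9 C=9)
  4. pour(B -> C) -> (A=6 B=7 C=11)
  5. empty(C) -> (A=6 B=7 C=0)
  6. pour(A -> C) -> (A=0 B=7 C=6)
Target reached → yes.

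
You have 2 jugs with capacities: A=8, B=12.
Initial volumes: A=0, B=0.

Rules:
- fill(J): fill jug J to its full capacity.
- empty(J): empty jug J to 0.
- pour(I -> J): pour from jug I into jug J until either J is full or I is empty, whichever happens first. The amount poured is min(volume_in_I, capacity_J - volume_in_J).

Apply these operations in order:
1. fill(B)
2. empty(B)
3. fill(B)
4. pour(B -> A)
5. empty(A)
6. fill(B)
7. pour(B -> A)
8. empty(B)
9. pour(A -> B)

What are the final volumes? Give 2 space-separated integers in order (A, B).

Answer: 0 8

Derivation:
Step 1: fill(B) -> (A=0 B=12)
Step 2: empty(B) -> (A=0 B=0)
Step 3: fill(B) -> (A=0 B=12)
Step 4: pour(B -> A) -> (A=8 B=4)
Step 5: empty(A) -> (A=0 B=4)
Step 6: fill(B) -> (A=0 B=12)
Step 7: pour(B -> A) -> (A=8 B=4)
Step 8: empty(B) -> (A=8 B=0)
Step 9: pour(A -> B) -> (A=0 B=8)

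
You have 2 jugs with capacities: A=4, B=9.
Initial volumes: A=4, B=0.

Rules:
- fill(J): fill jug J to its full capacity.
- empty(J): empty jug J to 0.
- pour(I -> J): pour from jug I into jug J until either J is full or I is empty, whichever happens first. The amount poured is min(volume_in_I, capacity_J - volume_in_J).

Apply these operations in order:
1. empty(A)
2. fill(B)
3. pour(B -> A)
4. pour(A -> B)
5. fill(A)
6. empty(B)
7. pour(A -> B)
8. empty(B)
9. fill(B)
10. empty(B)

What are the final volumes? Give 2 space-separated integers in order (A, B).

Step 1: empty(A) -> (A=0 B=0)
Step 2: fill(B) -> (A=0 B=9)
Step 3: pour(B -> A) -> (A=4 B=5)
Step 4: pour(A -> B) -> (A=0 B=9)
Step 5: fill(A) -> (A=4 B=9)
Step 6: empty(B) -> (A=4 B=0)
Step 7: pour(A -> B) -> (A=0 B=4)
Step 8: empty(B) -> (A=0 B=0)
Step 9: fill(B) -> (A=0 B=9)
Step 10: empty(B) -> (A=0 B=0)

Answer: 0 0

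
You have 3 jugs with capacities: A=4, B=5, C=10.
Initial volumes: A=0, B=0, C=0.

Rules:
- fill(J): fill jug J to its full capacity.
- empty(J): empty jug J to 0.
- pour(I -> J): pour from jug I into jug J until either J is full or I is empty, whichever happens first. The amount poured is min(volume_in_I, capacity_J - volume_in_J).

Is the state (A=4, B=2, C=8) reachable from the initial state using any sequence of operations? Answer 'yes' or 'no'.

BFS from (A=0, B=0, C=0):
  1. fill(A) -> (A=4 B=0 C=0)
  2. fill(B) -> (A=4 B=5 C=0)
  3. pour(A -> C) -> (A=0 B=5 C=4)
  4. pour(B -> A) -> (A=4 B=1 C=4)
  5. pour(A -> C) -> (A=0 B=1 C=8)
  6. pour(B -> A) -> (A=1 B=0 C=8)
  7. fill(B) -> (A=1 B=5 C=8)
  8. pour(B -> A) -> (A=4 B=2 C=8)
Target reached → yes.

Answer: yes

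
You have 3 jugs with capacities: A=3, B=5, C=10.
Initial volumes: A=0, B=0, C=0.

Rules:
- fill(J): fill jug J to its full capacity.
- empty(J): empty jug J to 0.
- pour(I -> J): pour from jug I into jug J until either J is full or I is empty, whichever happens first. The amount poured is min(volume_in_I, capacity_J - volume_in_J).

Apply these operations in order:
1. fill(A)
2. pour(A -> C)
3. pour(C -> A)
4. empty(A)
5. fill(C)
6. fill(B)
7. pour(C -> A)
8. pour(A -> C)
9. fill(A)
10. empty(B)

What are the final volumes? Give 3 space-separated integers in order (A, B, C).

Step 1: fill(A) -> (A=3 B=0 C=0)
Step 2: pour(A -> C) -> (A=0 B=0 C=3)
Step 3: pour(C -> A) -> (A=3 B=0 C=0)
Step 4: empty(A) -> (A=0 B=0 C=0)
Step 5: fill(C) -> (A=0 B=0 C=10)
Step 6: fill(B) -> (A=0 B=5 C=10)
Step 7: pour(C -> A) -> (A=3 B=5 C=7)
Step 8: pour(A -> C) -> (A=0 B=5 C=10)
Step 9: fill(A) -> (A=3 B=5 C=10)
Step 10: empty(B) -> (A=3 B=0 C=10)

Answer: 3 0 10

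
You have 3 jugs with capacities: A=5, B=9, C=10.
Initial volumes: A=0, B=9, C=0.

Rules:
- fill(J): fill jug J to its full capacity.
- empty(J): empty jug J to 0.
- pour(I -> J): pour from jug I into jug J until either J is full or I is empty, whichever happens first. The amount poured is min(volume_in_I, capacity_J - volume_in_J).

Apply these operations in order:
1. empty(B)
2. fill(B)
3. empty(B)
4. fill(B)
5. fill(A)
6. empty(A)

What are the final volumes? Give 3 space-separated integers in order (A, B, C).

Answer: 0 9 0

Derivation:
Step 1: empty(B) -> (A=0 B=0 C=0)
Step 2: fill(B) -> (A=0 B=9 C=0)
Step 3: empty(B) -> (A=0 B=0 C=0)
Step 4: fill(B) -> (A=0 B=9 C=0)
Step 5: fill(A) -> (A=5 B=9 C=0)
Step 6: empty(A) -> (A=0 B=9 C=0)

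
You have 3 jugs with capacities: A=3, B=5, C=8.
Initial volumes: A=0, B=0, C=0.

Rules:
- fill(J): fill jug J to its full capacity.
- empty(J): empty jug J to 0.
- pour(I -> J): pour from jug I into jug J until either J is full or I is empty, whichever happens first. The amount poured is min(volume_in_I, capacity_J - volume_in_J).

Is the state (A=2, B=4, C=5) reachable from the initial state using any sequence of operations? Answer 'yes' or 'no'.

Answer: no

Derivation:
BFS explored all 160 reachable states.
Reachable set includes: (0,0,0), (0,0,1), (0,0,2), (0,0,3), (0,0,4), (0,0,5), (0,0,6), (0,0,7), (0,0,8), (0,1,0), (0,1,1), (0,1,2) ...
Target (A=2, B=4, C=5) not in reachable set → no.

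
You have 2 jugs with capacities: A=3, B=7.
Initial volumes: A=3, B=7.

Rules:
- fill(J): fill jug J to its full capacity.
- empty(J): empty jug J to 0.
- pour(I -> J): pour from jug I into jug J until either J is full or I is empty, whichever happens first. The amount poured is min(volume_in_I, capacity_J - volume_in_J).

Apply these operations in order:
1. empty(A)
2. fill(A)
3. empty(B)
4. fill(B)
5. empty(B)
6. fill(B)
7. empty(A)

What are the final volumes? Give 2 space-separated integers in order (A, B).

Step 1: empty(A) -> (A=0 B=7)
Step 2: fill(A) -> (A=3 B=7)
Step 3: empty(B) -> (A=3 B=0)
Step 4: fill(B) -> (A=3 B=7)
Step 5: empty(B) -> (A=3 B=0)
Step 6: fill(B) -> (A=3 B=7)
Step 7: empty(A) -> (A=0 B=7)

Answer: 0 7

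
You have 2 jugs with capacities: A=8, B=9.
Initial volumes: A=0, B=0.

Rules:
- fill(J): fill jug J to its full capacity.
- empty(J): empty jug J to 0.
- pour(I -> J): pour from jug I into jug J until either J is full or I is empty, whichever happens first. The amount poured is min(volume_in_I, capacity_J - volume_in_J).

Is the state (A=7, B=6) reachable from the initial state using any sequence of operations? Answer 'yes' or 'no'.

BFS explored all 34 reachable states.
Reachable set includes: (0,0), (0,1), (0,2), (0,3), (0,4), (0,5), (0,6), (0,7), (0,8), (0,9), (1,0), (1,9) ...
Target (A=7, B=6) not in reachable set → no.

Answer: no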